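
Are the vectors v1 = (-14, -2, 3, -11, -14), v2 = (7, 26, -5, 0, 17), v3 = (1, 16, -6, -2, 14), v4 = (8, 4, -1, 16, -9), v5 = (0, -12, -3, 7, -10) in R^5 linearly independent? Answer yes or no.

yes

Form the matrix with these vectors as rows and row reduce.
R2 ← R2 + (1/2)·R1: [0, 25, -7/2, -11/2, 10]
R3 ← R3 + (1/14)·R1: [0, 111/7, -81/14, -39/14, 13]
R4 ← R4 + (4/7)·R1: [0, 20/7, 5/7, 68/7, -17]
R3 ← R3 − (111/175)·R2: [0, 0, -624/175, 123/175, 233/35]
R4 ← R4 − (4/35)·R2: [0, 0, 39/35, 362/35, -127/7]
R5 ← R5 + (12/25)·R2: [0, 0, -117/25, 109/25, -26/5]
R4 ← R4 + (5/16)·R3: [0, 0, 0, 169/16, -257/16]
R5 ← R5 − (21/16)·R3: [0, 0, 0, 55/16, -223/16]
R5 ← R5 − (55/169)·R4: [0, 0, 0, 0, -1472/169]
5 nonzero rows, so the 5 vectors span a space of dimension 5.
Since 5 = 5, the vectors are linearly independent.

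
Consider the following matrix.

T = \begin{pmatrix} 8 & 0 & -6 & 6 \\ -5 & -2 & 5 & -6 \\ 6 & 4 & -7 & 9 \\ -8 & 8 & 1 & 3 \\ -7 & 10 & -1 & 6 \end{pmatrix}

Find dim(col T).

Row reduce to echelon form.
R2 ← R2 + (5/8)·R1: [0, -2, 5/4, -9/4]
R3 ← R3 − (3/4)·R1: [0, 4, -5/2, 9/2]
R4 ← R4 + R1: [0, 8, -5, 9]
R5 ← R5 + (7/8)·R1: [0, 10, -25/4, 45/4]
R3 ← R3 + (2)·R2: [0, 0, 0, 0]
R4 ← R4 + (4)·R2: [0, 0, 0, 0]
R5 ← R5 + (5)·R2: [0, 0, 0, 0]
Echelon form has 2 nonzero rows, so rank(T) = 2.
The column space has dimension equal to the rank: 2.

2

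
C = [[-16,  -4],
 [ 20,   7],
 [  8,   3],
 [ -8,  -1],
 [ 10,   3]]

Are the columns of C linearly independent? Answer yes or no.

yes

Row reduce C to echelon form.
R2 ← R2 + (5/4)·R1: [0, 2]
R3 ← R3 + (1/2)·R1: [0, 1]
R4 ← R4 − (1/2)·R1: [0, 1]
R5 ← R5 + (5/8)·R1: [0, 1/2]
R3 ← R3 − (1/2)·R2: [0, 0]
R4 ← R4 − (1/2)·R2: [0, 0]
R5 ← R5 − (1/4)·R2: [0, 0]
2 pivots among 2 columns.
Every column is a pivot column, so the columns are linearly independent.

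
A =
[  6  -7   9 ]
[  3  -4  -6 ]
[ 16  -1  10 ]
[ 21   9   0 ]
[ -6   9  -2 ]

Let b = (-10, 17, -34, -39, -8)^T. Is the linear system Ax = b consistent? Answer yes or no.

Row reduce the augmented matrix [A | b].
R2 ← R2 − (1/2)·R1: [0, -1/2, -21/2, 22]
R3 ← R3 − (8/3)·R1: [0, 53/3, -14, -22/3]
R4 ← R4 − (7/2)·R1: [0, 67/2, -63/2, -4]
R5 ← R5 + R1: [0, 2, 7, -18]
R3 ← R3 + (106/3)·R2: [0, 0, -385, 770]
R4 ← R4 + (67)·R2: [0, 0, -735, 1470]
R5 ← R5 + (4)·R2: [0, 0, -35, 70]
R4 ← R4 − (21/11)·R3: [0, 0, 0, 0]
R5 ← R5 − (1/11)·R3: [0, 0, 0, 0]
The echelon form has 3 nonzero rows, and every pivot lies in the first 3 columns, so rank(A) = rank([A|b]) = 3.
The system is consistent.

yes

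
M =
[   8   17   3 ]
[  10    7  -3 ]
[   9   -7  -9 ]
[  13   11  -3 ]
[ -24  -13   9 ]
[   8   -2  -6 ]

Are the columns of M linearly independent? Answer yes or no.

no

Row reduce M to echelon form.
R2 ← R2 − (5/4)·R1: [0, -57/4, -27/4]
R3 ← R3 − (9/8)·R1: [0, -209/8, -99/8]
R4 ← R4 − (13/8)·R1: [0, -133/8, -63/8]
R5 ← R5 + (3)·R1: [0, 38, 18]
R6 ← R6 − R1: [0, -19, -9]
R3 ← R3 − (11/6)·R2: [0, 0, 0]
R4 ← R4 − (7/6)·R2: [0, 0, 0]
R5 ← R5 + (8/3)·R2: [0, 0, 0]
R6 ← R6 − (4/3)·R2: [0, 0, 0]
2 pivots among 3 columns.
Only 2 < 3 pivot columns, so the columns are linearly dependent.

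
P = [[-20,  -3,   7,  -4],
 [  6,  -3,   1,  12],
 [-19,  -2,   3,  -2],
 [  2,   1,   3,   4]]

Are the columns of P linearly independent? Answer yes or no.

yes

Row reduce P to echelon form.
R2 ← R2 + (3/10)·R1: [0, -39/10, 31/10, 54/5]
R3 ← R3 − (19/20)·R1: [0, 17/20, -73/20, 9/5]
R4 ← R4 + (1/10)·R1: [0, 7/10, 37/10, 18/5]
R3 ← R3 + (17/78)·R2: [0, 0, -116/39, 54/13]
R4 ← R4 + (7/39)·R2: [0, 0, 166/39, 72/13]
R4 ← R4 + (83/58)·R3: [0, 0, 0, 333/29]
4 pivots among 4 columns.
Every column is a pivot column, so the columns are linearly independent.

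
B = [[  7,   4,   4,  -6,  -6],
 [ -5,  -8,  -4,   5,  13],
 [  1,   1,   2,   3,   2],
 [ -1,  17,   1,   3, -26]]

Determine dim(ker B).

1

Row reduce to echelon form.
R2 ← R2 + (5/7)·R1: [0, -36/7, -8/7, 5/7, 61/7]
R3 ← R3 − (1/7)·R1: [0, 3/7, 10/7, 27/7, 20/7]
R4 ← R4 + (1/7)·R1: [0, 123/7, 11/7, 15/7, -188/7]
R3 ← R3 + (1/12)·R2: [0, 0, 4/3, 47/12, 43/12]
R4 ← R4 + (41/12)·R2: [0, 0, -7/3, 55/12, 35/12]
R4 ← R4 + (7/4)·R3: [0, 0, 0, 183/16, 147/16]
4 nonzero rows, so rank(B) = 4.
B has 5 columns; by rank–nullity, nullity = 5 − 4 = 1.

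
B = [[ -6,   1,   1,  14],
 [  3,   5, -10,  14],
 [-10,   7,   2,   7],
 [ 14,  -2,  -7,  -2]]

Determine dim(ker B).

Row reduce to echelon form.
R2 ← R2 + (1/2)·R1: [0, 11/2, -19/2, 21]
R3 ← R3 − (5/3)·R1: [0, 16/3, 1/3, -49/3]
R4 ← R4 + (7/3)·R1: [0, 1/3, -14/3, 92/3]
R3 ← R3 − (32/33)·R2: [0, 0, 105/11, -1211/33]
R4 ← R4 − (2/33)·R2: [0, 0, -45/11, 970/33]
R4 ← R4 + (3/7)·R3: [0, 0, 0, 41/3]
4 nonzero rows, so rank(B) = 4.
B has 4 columns; by rank–nullity, nullity = 4 − 4 = 0.

0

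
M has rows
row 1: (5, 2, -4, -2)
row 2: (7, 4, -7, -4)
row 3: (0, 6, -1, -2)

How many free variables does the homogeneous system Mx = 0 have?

1

Row reduce to echelon form.
R2 ← R2 − (7/5)·R1: [0, 6/5, -7/5, -6/5]
R3 ← R3 − (5)·R2: [0, 0, 6, 4]
3 nonzero rows, so rank(M) = 3.
M has 4 columns; by rank–nullity, nullity = 4 − 3 = 1.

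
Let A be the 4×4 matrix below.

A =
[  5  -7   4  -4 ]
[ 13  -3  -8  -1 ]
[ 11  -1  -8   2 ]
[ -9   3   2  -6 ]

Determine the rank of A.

Row reduce to echelon form.
R2 ← R2 − (13/5)·R1: [0, 76/5, -92/5, 47/5]
R3 ← R3 − (11/5)·R1: [0, 72/5, -84/5, 54/5]
R4 ← R4 + (9/5)·R1: [0, -48/5, 46/5, -66/5]
R3 ← R3 − (18/19)·R2: [0, 0, 12/19, 36/19]
R4 ← R4 + (12/19)·R2: [0, 0, -46/19, -138/19]
R4 ← R4 + (23/6)·R3: [0, 0, 0, 0]
Echelon form has 3 nonzero rows, so rank(A) = 3.

3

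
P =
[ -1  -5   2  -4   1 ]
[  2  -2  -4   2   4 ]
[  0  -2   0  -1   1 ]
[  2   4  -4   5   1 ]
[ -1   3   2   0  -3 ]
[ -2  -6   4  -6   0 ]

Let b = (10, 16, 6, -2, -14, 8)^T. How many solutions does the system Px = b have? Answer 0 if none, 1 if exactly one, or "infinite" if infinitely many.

Row reduce the augmented matrix [P | b].
R2 ← R2 + (2)·R1: [0, -12, 0, -6, 6, 36]
R4 ← R4 + (2)·R1: [0, -6, 0, -3, 3, 18]
R5 ← R5 − R1: [0, 8, 0, 4, -4, -24]
R6 ← R6 − (2)·R1: [0, 4, 0, 2, -2, -12]
R3 ← R3 − (1/6)·R2: [0, 0, 0, 0, 0, 0]
R4 ← R4 − (1/2)·R2: [0, 0, 0, 0, 0, 0]
R5 ← R5 + (2/3)·R2: [0, 0, 0, 0, 0, 0]
R6 ← R6 + (1/3)·R2: [0, 0, 0, 0, 0, 0]
The echelon form has 2 nonzero rows, and every pivot lies in the first 5 columns, so rank(P) = rank([P|b]) = 2.
The system is consistent.
rank = 2 < 5 unknowns, so there are infinitely many solutions.

infinite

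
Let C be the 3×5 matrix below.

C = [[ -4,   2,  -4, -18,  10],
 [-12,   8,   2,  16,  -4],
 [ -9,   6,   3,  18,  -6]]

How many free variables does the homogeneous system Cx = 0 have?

Row reduce to echelon form.
R2 ← R2 − (3)·R1: [0, 2, 14, 70, -34]
R3 ← R3 − (9/4)·R1: [0, 3/2, 12, 117/2, -57/2]
R3 ← R3 − (3/4)·R2: [0, 0, 3/2, 6, -3]
3 nonzero rows, so rank(C) = 3.
C has 5 columns; by rank–nullity, nullity = 5 − 3 = 2.

2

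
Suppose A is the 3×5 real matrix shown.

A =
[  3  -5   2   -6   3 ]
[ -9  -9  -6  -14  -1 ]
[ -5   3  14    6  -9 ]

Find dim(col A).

3

Row reduce to echelon form.
R2 ← R2 + (3)·R1: [0, -24, 0, -32, 8]
R3 ← R3 + (5/3)·R1: [0, -16/3, 52/3, -4, -4]
R3 ← R3 − (2/9)·R2: [0, 0, 52/3, 28/9, -52/9]
Echelon form has 3 nonzero rows, so rank(A) = 3.
The column space has dimension equal to the rank: 3.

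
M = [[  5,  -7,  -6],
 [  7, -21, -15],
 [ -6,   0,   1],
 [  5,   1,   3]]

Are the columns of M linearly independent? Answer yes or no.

yes

Row reduce M to echelon form.
R2 ← R2 − (7/5)·R1: [0, -56/5, -33/5]
R3 ← R3 + (6/5)·R1: [0, -42/5, -31/5]
R4 ← R4 − R1: [0, 8, 9]
R3 ← R3 − (3/4)·R2: [0, 0, -5/4]
R4 ← R4 + (5/7)·R2: [0, 0, 30/7]
R4 ← R4 + (24/7)·R3: [0, 0, 0]
3 pivots among 3 columns.
Every column is a pivot column, so the columns are linearly independent.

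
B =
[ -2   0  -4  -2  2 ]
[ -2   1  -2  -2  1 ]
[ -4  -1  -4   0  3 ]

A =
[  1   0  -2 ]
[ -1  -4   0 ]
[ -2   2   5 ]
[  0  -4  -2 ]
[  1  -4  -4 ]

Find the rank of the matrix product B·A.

First compute BA:
[[  8,  -8, -20],
 [  2,  -4,  -6],
 [  8, -16, -24]]
Now row reduce the product.
R2 ← R2 − (1/4)·R1: [0, -2, -1]
R3 ← R3 − R1: [0, -8, -4]
R3 ← R3 − (4)·R2: [0, 0, 0]
2 nonzero rows, so rank(BA) = 2.

2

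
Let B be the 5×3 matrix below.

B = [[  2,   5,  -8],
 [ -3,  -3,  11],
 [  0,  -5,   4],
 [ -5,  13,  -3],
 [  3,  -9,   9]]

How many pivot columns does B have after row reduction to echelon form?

3

Row reduce to echelon form.
R2 ← R2 + (3/2)·R1: [0, 9/2, -1]
R4 ← R4 + (5/2)·R1: [0, 51/2, -23]
R5 ← R5 − (3/2)·R1: [0, -33/2, 21]
R3 ← R3 + (10/9)·R2: [0, 0, 26/9]
R4 ← R4 − (17/3)·R2: [0, 0, -52/3]
R5 ← R5 + (11/3)·R2: [0, 0, 52/3]
R4 ← R4 + (6)·R3: [0, 0, 0]
R5 ← R5 − (6)·R3: [0, 0, 0]
Echelon form has 3 nonzero rows, so rank(B) = 3.
Each nonzero row contributes one pivot column: 3 pivot columns.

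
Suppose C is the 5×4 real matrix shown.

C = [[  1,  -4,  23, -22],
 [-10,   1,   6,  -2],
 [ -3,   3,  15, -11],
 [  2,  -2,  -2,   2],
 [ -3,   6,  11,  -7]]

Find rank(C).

4

Row reduce to echelon form.
R2 ← R2 + (10)·R1: [0, -39, 236, -222]
R3 ← R3 + (3)·R1: [0, -9, 84, -77]
R4 ← R4 − (2)·R1: [0, 6, -48, 46]
R5 ← R5 + (3)·R1: [0, -6, 80, -73]
R3 ← R3 − (3/13)·R2: [0, 0, 384/13, -335/13]
R4 ← R4 + (2/13)·R2: [0, 0, -152/13, 154/13]
R5 ← R5 − (2/13)·R2: [0, 0, 568/13, -505/13]
R4 ← R4 + (19/48)·R3: [0, 0, 0, 79/48]
R5 ← R5 − (71/48)·R3: [0, 0, 0, -35/48]
R5 ← R5 + (35/79)·R4: [0, 0, 0, 0]
Echelon form has 4 nonzero rows, so rank(C) = 4.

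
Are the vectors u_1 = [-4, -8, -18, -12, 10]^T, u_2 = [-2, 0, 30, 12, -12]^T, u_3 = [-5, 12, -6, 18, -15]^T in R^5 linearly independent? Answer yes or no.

yes

Form the matrix with these vectors as rows and row reduce.
R2 ← R2 − (1/2)·R1: [0, 4, 39, 18, -17]
R3 ← R3 − (5/4)·R1: [0, 22, 33/2, 33, -55/2]
R3 ← R3 − (11/2)·R2: [0, 0, -198, -66, 66]
3 nonzero rows, so the 3 vectors span a space of dimension 3.
Since 3 = 3, the vectors are linearly independent.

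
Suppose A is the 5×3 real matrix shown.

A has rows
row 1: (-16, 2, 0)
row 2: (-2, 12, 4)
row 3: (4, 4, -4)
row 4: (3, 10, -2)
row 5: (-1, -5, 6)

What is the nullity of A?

0

Row reduce to echelon form.
R2 ← R2 − (1/8)·R1: [0, 47/4, 4]
R3 ← R3 + (1/4)·R1: [0, 9/2, -4]
R4 ← R4 + (3/16)·R1: [0, 83/8, -2]
R5 ← R5 − (1/16)·R1: [0, -41/8, 6]
R3 ← R3 − (18/47)·R2: [0, 0, -260/47]
R4 ← R4 − (83/94)·R2: [0, 0, -260/47]
R5 ← R5 + (41/94)·R2: [0, 0, 364/47]
R4 ← R4 − R3: [0, 0, 0]
R5 ← R5 + (7/5)·R3: [0, 0, 0]
3 nonzero rows, so rank(A) = 3.
A has 3 columns; by rank–nullity, nullity = 3 − 3 = 0.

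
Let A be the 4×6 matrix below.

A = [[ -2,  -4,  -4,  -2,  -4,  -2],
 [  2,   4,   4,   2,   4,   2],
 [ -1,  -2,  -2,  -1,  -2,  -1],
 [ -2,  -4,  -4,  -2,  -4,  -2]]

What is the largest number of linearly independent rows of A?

Row reduce to echelon form.
R2 ← R2 + R1: [0, 0, 0, 0, 0, 0]
R3 ← R3 − (1/2)·R1: [0, 0, 0, 0, 0, 0]
R4 ← R4 − R1: [0, 0, 0, 0, 0, 0]
Echelon form has 1 nonzero row, so rank(A) = 1.
The rank gives the maximum number of linearly independent rows: 1.

1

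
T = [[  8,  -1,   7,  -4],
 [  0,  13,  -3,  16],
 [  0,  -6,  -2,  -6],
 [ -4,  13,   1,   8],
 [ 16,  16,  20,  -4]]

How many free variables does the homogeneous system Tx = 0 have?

0

Row reduce to echelon form.
R4 ← R4 + (1/2)·R1: [0, 25/2, 9/2, 6]
R5 ← R5 − (2)·R1: [0, 18, 6, 4]
R3 ← R3 + (6/13)·R2: [0, 0, -44/13, 18/13]
R4 ← R4 − (25/26)·R2: [0, 0, 96/13, -122/13]
R5 ← R5 − (18/13)·R2: [0, 0, 132/13, -236/13]
R4 ← R4 + (24/11)·R3: [0, 0, 0, -70/11]
R5 ← R5 + (3)·R3: [0, 0, 0, -14]
R5 ← R5 − (11/5)·R4: [0, 0, 0, 0]
4 nonzero rows, so rank(T) = 4.
T has 4 columns; by rank–nullity, nullity = 4 − 4 = 0.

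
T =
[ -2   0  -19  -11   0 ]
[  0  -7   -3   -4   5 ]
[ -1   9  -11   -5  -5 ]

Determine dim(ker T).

2

Row reduce to echelon form.
R3 ← R3 − (1/2)·R1: [0, 9, -3/2, 1/2, -5]
R3 ← R3 + (9/7)·R2: [0, 0, -75/14, -65/14, 10/7]
3 nonzero rows, so rank(T) = 3.
T has 5 columns; by rank–nullity, nullity = 5 − 3 = 2.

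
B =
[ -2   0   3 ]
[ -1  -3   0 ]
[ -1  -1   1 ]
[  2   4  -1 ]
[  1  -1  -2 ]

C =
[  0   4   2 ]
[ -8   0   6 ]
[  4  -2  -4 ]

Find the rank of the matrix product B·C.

First compute BC:
[[ 12, -14, -16],
 [ 24,  -4, -20],
 [ 12,  -6, -12],
 [-36,  10,  32],
 [  0,   8,   4]]
Now row reduce the product.
R2 ← R2 − (2)·R1: [0, 24, 12]
R3 ← R3 − R1: [0, 8, 4]
R4 ← R4 + (3)·R1: [0, -32, -16]
R3 ← R3 − (1/3)·R2: [0, 0, 0]
R4 ← R4 + (4/3)·R2: [0, 0, 0]
R5 ← R5 − (1/3)·R2: [0, 0, 0]
2 nonzero rows, so rank(BC) = 2.

2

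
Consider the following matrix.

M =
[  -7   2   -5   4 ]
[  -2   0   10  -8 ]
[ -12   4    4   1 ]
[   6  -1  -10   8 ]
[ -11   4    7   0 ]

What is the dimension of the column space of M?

Row reduce to echelon form.
R2 ← R2 − (2/7)·R1: [0, -4/7, 80/7, -64/7]
R3 ← R3 − (12/7)·R1: [0, 4/7, 88/7, -41/7]
R4 ← R4 + (6/7)·R1: [0, 5/7, -100/7, 80/7]
R5 ← R5 − (11/7)·R1: [0, 6/7, 104/7, -44/7]
R3 ← R3 + R2: [0, 0, 24, -15]
R4 ← R4 + (5/4)·R2: [0, 0, 0, 0]
R5 ← R5 + (3/2)·R2: [0, 0, 32, -20]
R5 ← R5 − (4/3)·R3: [0, 0, 0, 0]
Echelon form has 3 nonzero rows, so rank(M) = 3.
The column space has dimension equal to the rank: 3.

3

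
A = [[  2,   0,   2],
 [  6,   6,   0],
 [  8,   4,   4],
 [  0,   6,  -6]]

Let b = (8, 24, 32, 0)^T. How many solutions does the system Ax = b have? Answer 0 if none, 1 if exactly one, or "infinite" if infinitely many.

infinite

Row reduce the augmented matrix [A | b].
R2 ← R2 − (3)·R1: [0, 6, -6, 0]
R3 ← R3 − (4)·R1: [0, 4, -4, 0]
R3 ← R3 − (2/3)·R2: [0, 0, 0, 0]
R4 ← R4 − R2: [0, 0, 0, 0]
The echelon form has 2 nonzero rows, and every pivot lies in the first 3 columns, so rank(A) = rank([A|b]) = 2.
The system is consistent.
rank = 2 < 3 unknowns, so there are infinitely many solutions.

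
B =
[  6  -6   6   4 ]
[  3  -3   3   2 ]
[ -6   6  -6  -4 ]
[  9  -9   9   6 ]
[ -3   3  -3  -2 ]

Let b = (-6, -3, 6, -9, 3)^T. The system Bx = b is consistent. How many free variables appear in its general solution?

3

Row reduce the augmented matrix [B | b].
R2 ← R2 − (1/2)·R1: [0, 0, 0, 0, 0]
R3 ← R3 + R1: [0, 0, 0, 0, 0]
R4 ← R4 − (3/2)·R1: [0, 0, 0, 0, 0]
R5 ← R5 + (1/2)·R1: [0, 0, 0, 0, 0]
The echelon form has 1 nonzero rows, and every pivot lies in the first 4 columns, so rank(B) = rank([B|b]) = 1.
The system is consistent.
Free variables = (unknowns) − (rank) = 4 − 1 = 3.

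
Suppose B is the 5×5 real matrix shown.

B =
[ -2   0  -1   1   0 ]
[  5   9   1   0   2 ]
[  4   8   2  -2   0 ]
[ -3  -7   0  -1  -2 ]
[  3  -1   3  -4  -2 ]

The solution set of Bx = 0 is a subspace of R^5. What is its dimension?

Row reduce to echelon form.
R2 ← R2 + (5/2)·R1: [0, 9, -3/2, 5/2, 2]
R3 ← R3 + (2)·R1: [0, 8, 0, 0, 0]
R4 ← R4 − (3/2)·R1: [0, -7, 3/2, -5/2, -2]
R5 ← R5 + (3/2)·R1: [0, -1, 3/2, -5/2, -2]
R3 ← R3 − (8/9)·R2: [0, 0, 4/3, -20/9, -16/9]
R4 ← R4 + (7/9)·R2: [0, 0, 1/3, -5/9, -4/9]
R5 ← R5 + (1/9)·R2: [0, 0, 4/3, -20/9, -16/9]
R4 ← R4 − (1/4)·R3: [0, 0, 0, 0, 0]
R5 ← R5 − R3: [0, 0, 0, 0, 0]
3 nonzero rows, so rank(B) = 3.
B has 5 columns; by rank–nullity, nullity = 5 − 3 = 2.

2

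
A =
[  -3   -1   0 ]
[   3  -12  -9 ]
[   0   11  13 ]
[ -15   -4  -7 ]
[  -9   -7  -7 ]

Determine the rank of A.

Row reduce to echelon form.
R2 ← R2 + R1: [0, -13, -9]
R4 ← R4 − (5)·R1: [0, 1, -7]
R5 ← R5 − (3)·R1: [0, -4, -7]
R3 ← R3 + (11/13)·R2: [0, 0, 70/13]
R4 ← R4 + (1/13)·R2: [0, 0, -100/13]
R5 ← R5 − (4/13)·R2: [0, 0, -55/13]
R4 ← R4 + (10/7)·R3: [0, 0, 0]
R5 ← R5 + (11/14)·R3: [0, 0, 0]
Echelon form has 3 nonzero rows, so rank(A) = 3.

3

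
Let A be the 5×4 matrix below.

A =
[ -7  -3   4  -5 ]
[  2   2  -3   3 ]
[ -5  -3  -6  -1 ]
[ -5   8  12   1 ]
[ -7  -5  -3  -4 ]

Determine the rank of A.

Row reduce to echelon form.
R2 ← R2 + (2/7)·R1: [0, 8/7, -13/7, 11/7]
R3 ← R3 − (5/7)·R1: [0, -6/7, -62/7, 18/7]
R4 ← R4 − (5/7)·R1: [0, 71/7, 64/7, 32/7]
R5 ← R5 − R1: [0, -2, -7, 1]
R3 ← R3 + (3/4)·R2: [0, 0, -41/4, 15/4]
R4 ← R4 − (71/8)·R2: [0, 0, 205/8, -75/8]
R5 ← R5 + (7/4)·R2: [0, 0, -41/4, 15/4]
R4 ← R4 + (5/2)·R3: [0, 0, 0, 0]
R5 ← R5 − R3: [0, 0, 0, 0]
Echelon form has 3 nonzero rows, so rank(A) = 3.

3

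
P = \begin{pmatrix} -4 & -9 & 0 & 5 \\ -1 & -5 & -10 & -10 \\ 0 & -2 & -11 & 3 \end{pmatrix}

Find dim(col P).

Row reduce to echelon form.
R2 ← R2 − (1/4)·R1: [0, -11/4, -10, -45/4]
R3 ← R3 − (8/11)·R2: [0, 0, -41/11, 123/11]
Echelon form has 3 nonzero rows, so rank(P) = 3.
The column space has dimension equal to the rank: 3.

3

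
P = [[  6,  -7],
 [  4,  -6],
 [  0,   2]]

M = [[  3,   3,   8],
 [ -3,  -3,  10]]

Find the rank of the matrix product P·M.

First compute PM:
[[ 39,  39, -22],
 [ 30,  30, -28],
 [ -6,  -6,  20]]
Now row reduce the product.
R2 ← R2 − (10/13)·R1: [0, 0, -144/13]
R3 ← R3 + (2/13)·R1: [0, 0, 216/13]
R3 ← R3 + (3/2)·R2: [0, 0, 0]
2 nonzero rows, so rank(PM) = 2.

2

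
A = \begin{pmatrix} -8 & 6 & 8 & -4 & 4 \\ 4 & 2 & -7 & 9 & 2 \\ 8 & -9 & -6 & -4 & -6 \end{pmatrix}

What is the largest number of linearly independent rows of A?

Row reduce to echelon form.
R2 ← R2 + (1/2)·R1: [0, 5, -3, 7, 4]
R3 ← R3 + R1: [0, -3, 2, -8, -2]
R3 ← R3 + (3/5)·R2: [0, 0, 1/5, -19/5, 2/5]
Echelon form has 3 nonzero rows, so rank(A) = 3.
The rank gives the maximum number of linearly independent rows: 3.

3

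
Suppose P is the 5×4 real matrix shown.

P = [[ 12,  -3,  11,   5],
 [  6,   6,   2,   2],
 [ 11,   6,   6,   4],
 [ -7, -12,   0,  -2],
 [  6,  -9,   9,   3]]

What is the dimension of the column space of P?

2

Row reduce to echelon form.
R2 ← R2 − (1/2)·R1: [0, 15/2, -7/2, -1/2]
R3 ← R3 − (11/12)·R1: [0, 35/4, -49/12, -7/12]
R4 ← R4 + (7/12)·R1: [0, -55/4, 77/12, 11/12]
R5 ← R5 − (1/2)·R1: [0, -15/2, 7/2, 1/2]
R3 ← R3 − (7/6)·R2: [0, 0, 0, 0]
R4 ← R4 + (11/6)·R2: [0, 0, 0, 0]
R5 ← R5 + R2: [0, 0, 0, 0]
Echelon form has 2 nonzero rows, so rank(P) = 2.
The column space has dimension equal to the rank: 2.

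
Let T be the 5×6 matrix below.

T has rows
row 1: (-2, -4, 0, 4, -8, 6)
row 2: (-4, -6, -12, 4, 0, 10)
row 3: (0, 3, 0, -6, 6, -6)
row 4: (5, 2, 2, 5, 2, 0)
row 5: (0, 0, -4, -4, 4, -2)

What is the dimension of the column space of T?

4

Row reduce to echelon form.
R2 ← R2 − (2)·R1: [0, 2, -12, -4, 16, -2]
R4 ← R4 + (5/2)·R1: [0, -8, 2, 15, -18, 15]
R3 ← R3 − (3/2)·R2: [0, 0, 18, 0, -18, -3]
R4 ← R4 + (4)·R2: [0, 0, -46, -1, 46, 7]
R4 ← R4 + (23/9)·R3: [0, 0, 0, -1, 0, -2/3]
R5 ← R5 + (2/9)·R3: [0, 0, 0, -4, 0, -8/3]
R5 ← R5 − (4)·R4: [0, 0, 0, 0, 0, 0]
Echelon form has 4 nonzero rows, so rank(T) = 4.
The column space has dimension equal to the rank: 4.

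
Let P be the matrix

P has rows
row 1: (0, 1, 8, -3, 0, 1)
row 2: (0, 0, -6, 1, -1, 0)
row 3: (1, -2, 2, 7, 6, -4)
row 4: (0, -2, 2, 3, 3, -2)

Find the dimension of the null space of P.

Row reduce to echelon form.
Swap R1 ↔ R3
Swap R2 ↔ R3
R4 ← R4 + (2)·R2: [0, 0, 18, -3, 3, 0]
R4 ← R4 + (3)·R3: [0, 0, 0, 0, 0, 0]
3 nonzero rows, so rank(P) = 3.
P has 6 columns; by rank–nullity, nullity = 6 − 3 = 3.

3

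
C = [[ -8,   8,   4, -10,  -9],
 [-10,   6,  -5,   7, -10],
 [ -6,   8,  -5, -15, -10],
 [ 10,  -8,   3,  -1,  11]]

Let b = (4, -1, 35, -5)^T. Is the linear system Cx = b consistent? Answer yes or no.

Row reduce the augmented matrix [C | b].
R2 ← R2 − (5/4)·R1: [0, -4, -10, 39/2, 5/4, -6]
R3 ← R3 − (3/4)·R1: [0, 2, -8, -15/2, -13/4, 32]
R4 ← R4 + (5/4)·R1: [0, 2, 8, -27/2, -1/4, 0]
R3 ← R3 + (1/2)·R2: [0, 0, -13, 9/4, -21/8, 29]
R4 ← R4 + (1/2)·R2: [0, 0, 3, -15/4, 3/8, -3]
R4 ← R4 + (3/13)·R3: [0, 0, 0, -42/13, -3/13, 48/13]
The echelon form has 4 nonzero rows, and every pivot lies in the first 5 columns, so rank(C) = rank([C|b]) = 4.
The system is consistent.

yes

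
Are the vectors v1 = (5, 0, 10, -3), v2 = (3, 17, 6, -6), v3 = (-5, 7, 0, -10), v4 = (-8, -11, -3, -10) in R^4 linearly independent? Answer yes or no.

yes

Form the matrix with these vectors as rows and row reduce.
R2 ← R2 − (3/5)·R1: [0, 17, 0, -21/5]
R3 ← R3 + R1: [0, 7, 10, -13]
R4 ← R4 + (8/5)·R1: [0, -11, 13, -74/5]
R3 ← R3 − (7/17)·R2: [0, 0, 10, -958/85]
R4 ← R4 + (11/17)·R2: [0, 0, 13, -1489/85]
R4 ← R4 − (13/10)·R3: [0, 0, 0, -1218/425]
4 nonzero rows, so the 4 vectors span a space of dimension 4.
Since 4 = 4, the vectors are linearly independent.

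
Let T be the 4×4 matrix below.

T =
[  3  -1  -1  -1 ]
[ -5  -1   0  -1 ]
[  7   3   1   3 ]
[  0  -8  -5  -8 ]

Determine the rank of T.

Row reduce to echelon form.
R2 ← R2 + (5/3)·R1: [0, -8/3, -5/3, -8/3]
R3 ← R3 − (7/3)·R1: [0, 16/3, 10/3, 16/3]
R3 ← R3 + (2)·R2: [0, 0, 0, 0]
R4 ← R4 − (3)·R2: [0, 0, 0, 0]
Echelon form has 2 nonzero rows, so rank(T) = 2.

2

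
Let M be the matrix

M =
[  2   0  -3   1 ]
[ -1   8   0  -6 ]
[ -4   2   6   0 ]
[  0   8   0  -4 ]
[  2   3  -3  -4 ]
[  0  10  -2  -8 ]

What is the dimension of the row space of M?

Row reduce to echelon form.
R2 ← R2 + (1/2)·R1: [0, 8, -3/2, -11/2]
R3 ← R3 + (2)·R1: [0, 2, 0, 2]
R5 ← R5 − R1: [0, 3, 0, -5]
R3 ← R3 − (1/4)·R2: [0, 0, 3/8, 27/8]
R4 ← R4 − R2: [0, 0, 3/2, 3/2]
R5 ← R5 − (3/8)·R2: [0, 0, 9/16, -47/16]
R6 ← R6 − (5/4)·R2: [0, 0, -1/8, -9/8]
R4 ← R4 − (4)·R3: [0, 0, 0, -12]
R5 ← R5 − (3/2)·R3: [0, 0, 0, -8]
R6 ← R6 + (1/3)·R3: [0, 0, 0, 0]
R5 ← R5 − (2/3)·R4: [0, 0, 0, 0]
Echelon form has 4 nonzero rows, so rank(M) = 4.
The row space has dimension equal to the rank: 4.

4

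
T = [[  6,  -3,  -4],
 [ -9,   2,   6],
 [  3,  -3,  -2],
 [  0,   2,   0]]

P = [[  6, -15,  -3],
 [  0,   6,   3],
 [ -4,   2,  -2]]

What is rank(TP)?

2

First compute TP:
[[ 52, -116, -19],
 [-78, 159,  21],
 [ 26, -67, -14],
 [  0,  12,   6]]
Now row reduce the product.
R2 ← R2 + (3/2)·R1: [0, -15, -15/2]
R3 ← R3 − (1/2)·R1: [0, -9, -9/2]
R3 ← R3 − (3/5)·R2: [0, 0, 0]
R4 ← R4 + (4/5)·R2: [0, 0, 0]
2 nonzero rows, so rank(TP) = 2.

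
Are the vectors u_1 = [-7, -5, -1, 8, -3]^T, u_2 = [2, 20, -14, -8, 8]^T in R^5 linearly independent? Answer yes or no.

Form the matrix with these vectors as rows and row reduce.
R2 ← R2 + (2/7)·R1: [0, 130/7, -100/7, -40/7, 50/7]
2 nonzero rows, so the 2 vectors span a space of dimension 2.
Since 2 = 2, the vectors are linearly independent.

yes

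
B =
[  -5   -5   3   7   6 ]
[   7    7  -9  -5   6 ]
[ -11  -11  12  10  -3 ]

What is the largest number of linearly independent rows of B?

2

Row reduce to echelon form.
R2 ← R2 + (7/5)·R1: [0, 0, -24/5, 24/5, 72/5]
R3 ← R3 − (11/5)·R1: [0, 0, 27/5, -27/5, -81/5]
R3 ← R3 + (9/8)·R2: [0, 0, 0, 0, 0]
Echelon form has 2 nonzero rows, so rank(B) = 2.
The rank gives the maximum number of linearly independent rows: 2.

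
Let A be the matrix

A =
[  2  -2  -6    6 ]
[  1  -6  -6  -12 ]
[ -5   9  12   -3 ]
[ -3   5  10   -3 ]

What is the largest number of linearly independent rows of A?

3

Row reduce to echelon form.
R2 ← R2 − (1/2)·R1: [0, -5, -3, -15]
R3 ← R3 + (5/2)·R1: [0, 4, -3, 12]
R4 ← R4 + (3/2)·R1: [0, 2, 1, 6]
R3 ← R3 + (4/5)·R2: [0, 0, -27/5, 0]
R4 ← R4 + (2/5)·R2: [0, 0, -1/5, 0]
R4 ← R4 − (1/27)·R3: [0, 0, 0, 0]
Echelon form has 3 nonzero rows, so rank(A) = 3.
The rank gives the maximum number of linearly independent rows: 3.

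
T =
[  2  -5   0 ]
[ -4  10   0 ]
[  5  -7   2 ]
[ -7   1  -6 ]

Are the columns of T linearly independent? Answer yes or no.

Row reduce T to echelon form.
R2 ← R2 + (2)·R1: [0, 0, 0]
R3 ← R3 − (5/2)·R1: [0, 11/2, 2]
R4 ← R4 + (7/2)·R1: [0, -33/2, -6]
Swap R2 ↔ R3
R4 ← R4 + (3)·R2: [0, 0, 0]
2 pivots among 3 columns.
Only 2 < 3 pivot columns, so the columns are linearly dependent.

no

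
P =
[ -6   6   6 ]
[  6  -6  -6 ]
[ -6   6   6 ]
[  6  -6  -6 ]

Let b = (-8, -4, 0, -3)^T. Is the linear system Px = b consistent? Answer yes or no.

no

Row reduce the augmented matrix [P | b].
R2 ← R2 + R1: [0, 0, 0, -12]
R3 ← R3 − R1: [0, 0, 0, 8]
R4 ← R4 + R1: [0, 0, 0, -11]
R3 ← R3 + (2/3)·R2: [0, 0, 0, 0]
R4 ← R4 − (11/12)·R2: [0, 0, 0, 0]
The echelon form has 2 nonzero rows; the last pivot sits in the augmented column, so rank(P) = 1 but rank([P|b]) = 2.
Since the ranks differ, the system is inconsistent.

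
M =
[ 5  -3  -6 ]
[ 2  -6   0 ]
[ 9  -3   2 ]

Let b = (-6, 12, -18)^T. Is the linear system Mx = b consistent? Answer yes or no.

Row reduce the augmented matrix [M | b].
R2 ← R2 − (2/5)·R1: [0, -24/5, 12/5, 72/5]
R3 ← R3 − (9/5)·R1: [0, 12/5, 64/5, -36/5]
R3 ← R3 + (1/2)·R2: [0, 0, 14, 0]
The echelon form has 3 nonzero rows, and every pivot lies in the first 3 columns, so rank(M) = rank([M|b]) = 3.
The system is consistent.

yes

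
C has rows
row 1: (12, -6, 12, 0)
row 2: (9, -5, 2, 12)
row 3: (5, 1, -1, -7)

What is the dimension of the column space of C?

3

Row reduce to echelon form.
R2 ← R2 − (3/4)·R1: [0, -1/2, -7, 12]
R3 ← R3 − (5/12)·R1: [0, 7/2, -6, -7]
R3 ← R3 + (7)·R2: [0, 0, -55, 77]
Echelon form has 3 nonzero rows, so rank(C) = 3.
The column space has dimension equal to the rank: 3.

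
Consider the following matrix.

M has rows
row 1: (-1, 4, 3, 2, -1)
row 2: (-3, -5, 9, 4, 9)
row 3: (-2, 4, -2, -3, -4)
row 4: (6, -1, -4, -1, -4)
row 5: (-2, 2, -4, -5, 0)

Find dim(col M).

5

Row reduce to echelon form.
R2 ← R2 − (3)·R1: [0, -17, 0, -2, 12]
R3 ← R3 − (2)·R1: [0, -4, -8, -7, -2]
R4 ← R4 + (6)·R1: [0, 23, 14, 11, -10]
R5 ← R5 − (2)·R1: [0, -6, -10, -9, 2]
R3 ← R3 − (4/17)·R2: [0, 0, -8, -111/17, -82/17]
R4 ← R4 + (23/17)·R2: [0, 0, 14, 141/17, 106/17]
R5 ← R5 − (6/17)·R2: [0, 0, -10, -141/17, -38/17]
R4 ← R4 + (7/4)·R3: [0, 0, 0, -213/68, -75/34]
R5 ← R5 − (5/4)·R3: [0, 0, 0, -9/68, 129/34]
R5 ← R5 − (3/71)·R4: [0, 0, 0, 0, 276/71]
Echelon form has 5 nonzero rows, so rank(M) = 5.
The column space has dimension equal to the rank: 5.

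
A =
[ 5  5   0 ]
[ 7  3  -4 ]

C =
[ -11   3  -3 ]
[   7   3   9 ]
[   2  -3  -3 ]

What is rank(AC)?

2

First compute AC:
[[-20,  30,  30],
 [-64,  42,  18]]
Now row reduce the product.
R2 ← R2 − (16/5)·R1: [0, -54, -78]
2 nonzero rows, so rank(AC) = 2.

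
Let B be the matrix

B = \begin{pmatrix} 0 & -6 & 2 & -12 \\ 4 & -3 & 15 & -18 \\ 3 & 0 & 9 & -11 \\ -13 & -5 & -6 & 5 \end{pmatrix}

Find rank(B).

4

Row reduce to echelon form.
Swap R1 ↔ R2
R3 ← R3 − (3/4)·R1: [0, 9/4, -9/4, 5/2]
R4 ← R4 + (13/4)·R1: [0, -59/4, 171/4, -107/2]
R3 ← R3 + (3/8)·R2: [0, 0, -3/2, -2]
R4 ← R4 − (59/24)·R2: [0, 0, 227/6, -24]
R4 ← R4 + (227/9)·R3: [0, 0, 0, -670/9]
Echelon form has 4 nonzero rows, so rank(B) = 4.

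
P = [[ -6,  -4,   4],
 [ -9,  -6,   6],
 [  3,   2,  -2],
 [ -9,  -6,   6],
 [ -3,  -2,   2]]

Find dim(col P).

Row reduce to echelon form.
R2 ← R2 − (3/2)·R1: [0, 0, 0]
R3 ← R3 + (1/2)·R1: [0, 0, 0]
R4 ← R4 − (3/2)·R1: [0, 0, 0]
R5 ← R5 − (1/2)·R1: [0, 0, 0]
Echelon form has 1 nonzero row, so rank(P) = 1.
The column space has dimension equal to the rank: 1.

1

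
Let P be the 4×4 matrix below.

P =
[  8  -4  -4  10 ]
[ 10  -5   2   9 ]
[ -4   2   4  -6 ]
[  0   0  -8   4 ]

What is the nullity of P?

Row reduce to echelon form.
R2 ← R2 − (5/4)·R1: [0, 0, 7, -7/2]
R3 ← R3 + (1/2)·R1: [0, 0, 2, -1]
R3 ← R3 − (2/7)·R2: [0, 0, 0, 0]
R4 ← R4 + (8/7)·R2: [0, 0, 0, 0]
2 nonzero rows, so rank(P) = 2.
P has 4 columns; by rank–nullity, nullity = 4 − 2 = 2.

2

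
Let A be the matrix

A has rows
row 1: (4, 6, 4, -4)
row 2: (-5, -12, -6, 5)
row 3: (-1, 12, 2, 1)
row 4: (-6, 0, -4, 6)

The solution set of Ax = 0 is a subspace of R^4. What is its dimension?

Row reduce to echelon form.
R2 ← R2 + (5/4)·R1: [0, -9/2, -1, 0]
R3 ← R3 + (1/4)·R1: [0, 27/2, 3, 0]
R4 ← R4 + (3/2)·R1: [0, 9, 2, 0]
R3 ← R3 + (3)·R2: [0, 0, 0, 0]
R4 ← R4 + (2)·R2: [0, 0, 0, 0]
2 nonzero rows, so rank(A) = 2.
A has 4 columns; by rank–nullity, nullity = 4 − 2 = 2.

2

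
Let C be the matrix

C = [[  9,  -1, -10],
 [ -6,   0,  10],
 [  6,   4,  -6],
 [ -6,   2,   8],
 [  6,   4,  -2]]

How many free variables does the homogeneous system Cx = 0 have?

Row reduce to echelon form.
R2 ← R2 + (2/3)·R1: [0, -2/3, 10/3]
R3 ← R3 − (2/3)·R1: [0, 14/3, 2/3]
R4 ← R4 + (2/3)·R1: [0, 4/3, 4/3]
R5 ← R5 − (2/3)·R1: [0, 14/3, 14/3]
R3 ← R3 + (7)·R2: [0, 0, 24]
R4 ← R4 + (2)·R2: [0, 0, 8]
R5 ← R5 + (7)·R2: [0, 0, 28]
R4 ← R4 − (1/3)·R3: [0, 0, 0]
R5 ← R5 − (7/6)·R3: [0, 0, 0]
3 nonzero rows, so rank(C) = 3.
C has 3 columns; by rank–nullity, nullity = 3 − 3 = 0.

0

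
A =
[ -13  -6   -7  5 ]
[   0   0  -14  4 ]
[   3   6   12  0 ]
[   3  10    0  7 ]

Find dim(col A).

Row reduce to echelon form.
R3 ← R3 + (3/13)·R1: [0, 60/13, 135/13, 15/13]
R4 ← R4 + (3/13)·R1: [0, 112/13, -21/13, 106/13]
Swap R2 ↔ R3
R4 ← R4 − (28/15)·R2: [0, 0, -21, 6]
R4 ← R4 − (3/2)·R3: [0, 0, 0, 0]
Echelon form has 3 nonzero rows, so rank(A) = 3.
The column space has dimension equal to the rank: 3.

3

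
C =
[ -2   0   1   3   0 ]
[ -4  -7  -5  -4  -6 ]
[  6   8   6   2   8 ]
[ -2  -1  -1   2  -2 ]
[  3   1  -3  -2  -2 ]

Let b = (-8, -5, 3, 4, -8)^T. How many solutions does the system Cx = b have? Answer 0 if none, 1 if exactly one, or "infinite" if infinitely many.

0

Row reduce the augmented matrix [C | b].
R2 ← R2 − (2)·R1: [0, -7, -7, -10, -6, 11]
R3 ← R3 + (3)·R1: [0, 8, 9, 11, 8, -21]
R4 ← R4 − R1: [0, -1, -2, -1, -2, 12]
R5 ← R5 + (3/2)·R1: [0, 1, -3/2, 5/2, -2, -20]
R3 ← R3 + (8/7)·R2: [0, 0, 1, -3/7, 8/7, -59/7]
R4 ← R4 − (1/7)·R2: [0, 0, -1, 3/7, -8/7, 73/7]
R5 ← R5 + (1/7)·R2: [0, 0, -5/2, 15/14, -20/7, -129/7]
R4 ← R4 + R3: [0, 0, 0, 0, 0, 2]
R5 ← R5 + (5/2)·R3: [0, 0, 0, 0, 0, -79/2]
R5 ← R5 + (79/4)·R4: [0, 0, 0, 0, 0, 0]
The echelon form has 4 nonzero rows; the last pivot sits in the augmented column, so rank(C) = 3 but rank([C|b]) = 4.
Since the ranks differ, the system is inconsistent.
It has no solutions.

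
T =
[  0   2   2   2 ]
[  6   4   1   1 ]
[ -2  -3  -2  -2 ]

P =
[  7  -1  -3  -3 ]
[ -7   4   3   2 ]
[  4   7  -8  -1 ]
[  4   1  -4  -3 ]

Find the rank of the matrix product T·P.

First compute TP:
[[  2,  24, -18,  -4],
 [ 22,  18, -18, -14],
 [ -9, -26,  21,   8]]
Now row reduce the product.
R2 ← R2 − (11)·R1: [0, -246, 180, 30]
R3 ← R3 + (9/2)·R1: [0, 82, -60, -10]
R3 ← R3 + (1/3)·R2: [0, 0, 0, 0]
2 nonzero rows, so rank(TP) = 2.

2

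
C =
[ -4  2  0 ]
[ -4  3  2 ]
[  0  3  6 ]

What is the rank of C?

Row reduce to echelon form.
R2 ← R2 − R1: [0, 1, 2]
R3 ← R3 − (3)·R2: [0, 0, 0]
Echelon form has 2 nonzero rows, so rank(C) = 2.

2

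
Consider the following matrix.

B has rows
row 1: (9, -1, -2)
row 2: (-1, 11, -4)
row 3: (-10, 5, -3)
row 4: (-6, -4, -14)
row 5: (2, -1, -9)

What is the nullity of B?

Row reduce to echelon form.
R2 ← R2 + (1/9)·R1: [0, 98/9, -38/9]
R3 ← R3 + (10/9)·R1: [0, 35/9, -47/9]
R4 ← R4 + (2/3)·R1: [0, -14/3, -46/3]
R5 ← R5 − (2/9)·R1: [0, -7/9, -77/9]
R3 ← R3 − (5/14)·R2: [0, 0, -26/7]
R4 ← R4 + (3/7)·R2: [0, 0, -120/7]
R5 ← R5 + (1/14)·R2: [0, 0, -62/7]
R4 ← R4 − (60/13)·R3: [0, 0, 0]
R5 ← R5 − (31/13)·R3: [0, 0, 0]
3 nonzero rows, so rank(B) = 3.
B has 3 columns; by rank–nullity, nullity = 3 − 3 = 0.

0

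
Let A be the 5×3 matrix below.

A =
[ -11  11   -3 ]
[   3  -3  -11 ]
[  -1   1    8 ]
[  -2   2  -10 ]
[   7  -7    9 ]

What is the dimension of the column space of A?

Row reduce to echelon form.
R2 ← R2 + (3/11)·R1: [0, 0, -130/11]
R3 ← R3 − (1/11)·R1: [0, 0, 91/11]
R4 ← R4 − (2/11)·R1: [0, 0, -104/11]
R5 ← R5 + (7/11)·R1: [0, 0, 78/11]
R3 ← R3 + (7/10)·R2: [0, 0, 0]
R4 ← R4 − (4/5)·R2: [0, 0, 0]
R5 ← R5 + (3/5)·R2: [0, 0, 0]
Echelon form has 2 nonzero rows, so rank(A) = 2.
The column space has dimension equal to the rank: 2.

2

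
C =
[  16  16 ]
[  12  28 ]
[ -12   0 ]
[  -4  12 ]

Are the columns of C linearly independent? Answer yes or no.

yes

Row reduce C to echelon form.
R2 ← R2 − (3/4)·R1: [0, 16]
R3 ← R3 + (3/4)·R1: [0, 12]
R4 ← R4 + (1/4)·R1: [0, 16]
R3 ← R3 − (3/4)·R2: [0, 0]
R4 ← R4 − R2: [0, 0]
2 pivots among 2 columns.
Every column is a pivot column, so the columns are linearly independent.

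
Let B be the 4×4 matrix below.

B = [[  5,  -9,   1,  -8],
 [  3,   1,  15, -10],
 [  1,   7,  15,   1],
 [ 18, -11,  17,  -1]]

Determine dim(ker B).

Row reduce to echelon form.
R2 ← R2 − (3/5)·R1: [0, 32/5, 72/5, -26/5]
R3 ← R3 − (1/5)·R1: [0, 44/5, 74/5, 13/5]
R4 ← R4 − (18/5)·R1: [0, 107/5, 67/5, 139/5]
R3 ← R3 − (11/8)·R2: [0, 0, -5, 39/4]
R4 ← R4 − (107/32)·R2: [0, 0, -139/4, 723/16]
R4 ← R4 − (139/20)·R3: [0, 0, 0, -903/40]
4 nonzero rows, so rank(B) = 4.
B has 4 columns; by rank–nullity, nullity = 4 − 4 = 0.

0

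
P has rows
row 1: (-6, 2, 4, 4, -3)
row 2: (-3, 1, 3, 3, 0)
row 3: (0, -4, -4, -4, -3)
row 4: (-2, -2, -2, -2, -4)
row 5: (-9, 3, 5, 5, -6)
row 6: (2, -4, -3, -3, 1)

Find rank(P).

3

Row reduce to echelon form.
R2 ← R2 − (1/2)·R1: [0, 0, 1, 1, 3/2]
R4 ← R4 − (1/3)·R1: [0, -8/3, -10/3, -10/3, -3]
R5 ← R5 − (3/2)·R1: [0, 0, -1, -1, -3/2]
R6 ← R6 + (1/3)·R1: [0, -10/3, -5/3, -5/3, 0]
Swap R2 ↔ R3
R4 ← R4 − (2/3)·R2: [0, 0, -2/3, -2/3, -1]
R6 ← R6 − (5/6)·R2: [0, 0, 5/3, 5/3, 5/2]
R4 ← R4 + (2/3)·R3: [0, 0, 0, 0, 0]
R5 ← R5 + R3: [0, 0, 0, 0, 0]
R6 ← R6 − (5/3)·R3: [0, 0, 0, 0, 0]
Echelon form has 3 nonzero rows, so rank(P) = 3.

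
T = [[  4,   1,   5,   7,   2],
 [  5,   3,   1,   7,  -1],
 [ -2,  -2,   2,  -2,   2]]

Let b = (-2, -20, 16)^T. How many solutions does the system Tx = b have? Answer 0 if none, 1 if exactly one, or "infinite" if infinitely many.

infinite

Row reduce the augmented matrix [T | b].
R2 ← R2 − (5/4)·R1: [0, 7/4, -21/4, -7/4, -7/2, -35/2]
R3 ← R3 + (1/2)·R1: [0, -3/2, 9/2, 3/2, 3, 15]
R3 ← R3 + (6/7)·R2: [0, 0, 0, 0, 0, 0]
The echelon form has 2 nonzero rows, and every pivot lies in the first 5 columns, so rank(T) = rank([T|b]) = 2.
The system is consistent.
rank = 2 < 5 unknowns, so there are infinitely many solutions.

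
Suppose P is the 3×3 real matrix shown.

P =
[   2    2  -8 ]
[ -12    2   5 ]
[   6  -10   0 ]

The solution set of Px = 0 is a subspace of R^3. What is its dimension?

Row reduce to echelon form.
R2 ← R2 + (6)·R1: [0, 14, -43]
R3 ← R3 − (3)·R1: [0, -16, 24]
R3 ← R3 + (8/7)·R2: [0, 0, -176/7]
3 nonzero rows, so rank(P) = 3.
P has 3 columns; by rank–nullity, nullity = 3 − 3 = 0.

0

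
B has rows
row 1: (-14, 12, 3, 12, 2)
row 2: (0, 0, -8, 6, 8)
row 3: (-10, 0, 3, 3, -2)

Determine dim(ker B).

2

Row reduce to echelon form.
R3 ← R3 − (5/7)·R1: [0, -60/7, 6/7, -39/7, -24/7]
Swap R2 ↔ R3
3 nonzero rows, so rank(B) = 3.
B has 5 columns; by rank–nullity, nullity = 5 − 3 = 2.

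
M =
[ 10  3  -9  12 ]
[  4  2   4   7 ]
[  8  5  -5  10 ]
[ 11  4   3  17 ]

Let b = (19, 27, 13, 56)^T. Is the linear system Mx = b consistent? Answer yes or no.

Row reduce the augmented matrix [M | b].
R2 ← R2 − (2/5)·R1: [0, 4/5, 38/5, 11/5, 97/5]
R3 ← R3 − (4/5)·R1: [0, 13/5, 11/5, 2/5, -11/5]
R4 ← R4 − (11/10)·R1: [0, 7/10, 129/10, 19/5, 351/10]
R3 ← R3 − (13/4)·R2: [0, 0, -45/2, -27/4, -261/4]
R4 ← R4 − (7/8)·R2: [0, 0, 25/4, 15/8, 145/8]
R4 ← R4 + (5/18)·R3: [0, 0, 0, 0, 0]
The echelon form has 3 nonzero rows, and every pivot lies in the first 4 columns, so rank(M) = rank([M|b]) = 3.
The system is consistent.

yes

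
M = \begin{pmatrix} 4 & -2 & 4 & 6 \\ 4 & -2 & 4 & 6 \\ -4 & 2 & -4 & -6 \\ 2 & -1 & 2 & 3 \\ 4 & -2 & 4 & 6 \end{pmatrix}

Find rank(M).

1

Row reduce to echelon form.
R2 ← R2 − R1: [0, 0, 0, 0]
R3 ← R3 + R1: [0, 0, 0, 0]
R4 ← R4 − (1/2)·R1: [0, 0, 0, 0]
R5 ← R5 − R1: [0, 0, 0, 0]
Echelon form has 1 nonzero row, so rank(M) = 1.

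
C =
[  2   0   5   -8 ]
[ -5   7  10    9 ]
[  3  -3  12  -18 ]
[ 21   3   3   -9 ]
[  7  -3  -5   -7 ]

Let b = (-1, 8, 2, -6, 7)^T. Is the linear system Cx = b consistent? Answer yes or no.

no

Row reduce the augmented matrix [C | b].
R2 ← R2 + (5/2)·R1: [0, 7, 45/2, -11, 11/2]
R3 ← R3 − (3/2)·R1: [0, -3, 9/2, -6, 7/2]
R4 ← R4 − (21/2)·R1: [0, 3, -99/2, 75, 9/2]
R5 ← R5 − (7/2)·R1: [0, -3, -45/2, 21, 21/2]
R3 ← R3 + (3/7)·R2: [0, 0, 99/7, -75/7, 41/7]
R4 ← R4 − (3/7)·R2: [0, 0, -414/7, 558/7, 15/7]
R5 ← R5 + (3/7)·R2: [0, 0, -90/7, 114/7, 90/7]
R4 ← R4 + (46/11)·R3: [0, 0, 0, 384/11, 293/11]
R5 ← R5 + (10/11)·R3: [0, 0, 0, 72/11, 200/11]
R5 ← R5 − (3/16)·R4: [0, 0, 0, 0, 211/16]
The echelon form has 5 nonzero rows; the last pivot sits in the augmented column, so rank(C) = 4 but rank([C|b]) = 5.
Since the ranks differ, the system is inconsistent.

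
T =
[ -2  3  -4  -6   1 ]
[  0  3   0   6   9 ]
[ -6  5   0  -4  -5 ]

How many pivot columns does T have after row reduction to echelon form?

Row reduce to echelon form.
R3 ← R3 − (3)·R1: [0, -4, 12, 14, -8]
R3 ← R3 + (4/3)·R2: [0, 0, 12, 22, 4]
Echelon form has 3 nonzero rows, so rank(T) = 3.
Each nonzero row contributes one pivot column: 3 pivot columns.

3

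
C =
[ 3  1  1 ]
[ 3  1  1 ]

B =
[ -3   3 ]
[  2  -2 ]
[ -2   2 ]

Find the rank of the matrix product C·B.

1

First compute CB:
[[ -9,   9],
 [ -9,   9]]
Now row reduce the product.
R2 ← R2 − R1: [0, 0]
1 nonzero row, so rank(CB) = 1.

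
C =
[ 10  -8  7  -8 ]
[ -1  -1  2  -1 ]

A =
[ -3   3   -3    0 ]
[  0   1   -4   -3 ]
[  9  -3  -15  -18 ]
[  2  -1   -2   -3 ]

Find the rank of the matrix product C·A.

First compute CA:
[[ 17,   9, -87, -78],
 [ 19,  -9, -21, -30]]
Now row reduce the product.
R2 ← R2 − (19/17)·R1: [0, -324/17, 1296/17, 972/17]
2 nonzero rows, so rank(CA) = 2.

2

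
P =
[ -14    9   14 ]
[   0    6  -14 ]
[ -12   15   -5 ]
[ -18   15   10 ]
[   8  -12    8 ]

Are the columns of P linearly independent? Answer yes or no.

no

Row reduce P to echelon form.
R3 ← R3 − (6/7)·R1: [0, 51/7, -17]
R4 ← R4 − (9/7)·R1: [0, 24/7, -8]
R5 ← R5 + (4/7)·R1: [0, -48/7, 16]
R3 ← R3 − (17/14)·R2: [0, 0, 0]
R4 ← R4 − (4/7)·R2: [0, 0, 0]
R5 ← R5 + (8/7)·R2: [0, 0, 0]
2 pivots among 3 columns.
Only 2 < 3 pivot columns, so the columns are linearly dependent.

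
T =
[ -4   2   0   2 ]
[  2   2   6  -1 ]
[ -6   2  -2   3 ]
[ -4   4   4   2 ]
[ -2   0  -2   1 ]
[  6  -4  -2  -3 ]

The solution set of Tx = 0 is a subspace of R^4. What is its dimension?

Row reduce to echelon form.
R2 ← R2 + (1/2)·R1: [0, 3, 6, 0]
R3 ← R3 − (3/2)·R1: [0, -1, -2, 0]
R4 ← R4 − R1: [0, 2, 4, 0]
R5 ← R5 − (1/2)·R1: [0, -1, -2, 0]
R6 ← R6 + (3/2)·R1: [0, -1, -2, 0]
R3 ← R3 + (1/3)·R2: [0, 0, 0, 0]
R4 ← R4 − (2/3)·R2: [0, 0, 0, 0]
R5 ← R5 + (1/3)·R2: [0, 0, 0, 0]
R6 ← R6 + (1/3)·R2: [0, 0, 0, 0]
2 nonzero rows, so rank(T) = 2.
T has 4 columns; by rank–nullity, nullity = 4 − 2 = 2.

2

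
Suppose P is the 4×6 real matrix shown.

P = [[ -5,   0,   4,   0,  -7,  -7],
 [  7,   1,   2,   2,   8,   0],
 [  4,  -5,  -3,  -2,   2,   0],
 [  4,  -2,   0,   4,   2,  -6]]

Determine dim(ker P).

2

Row reduce to echelon form.
R2 ← R2 + (7/5)·R1: [0, 1, 38/5, 2, -9/5, -49/5]
R3 ← R3 + (4/5)·R1: [0, -5, 1/5, -2, -18/5, -28/5]
R4 ← R4 + (4/5)·R1: [0, -2, 16/5, 4, -18/5, -58/5]
R3 ← R3 + (5)·R2: [0, 0, 191/5, 8, -63/5, -273/5]
R4 ← R4 + (2)·R2: [0, 0, 92/5, 8, -36/5, -156/5]
R4 ← R4 − (92/191)·R3: [0, 0, 0, 792/191, -216/191, -936/191]
4 nonzero rows, so rank(P) = 4.
P has 6 columns; by rank–nullity, nullity = 6 − 4 = 2.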